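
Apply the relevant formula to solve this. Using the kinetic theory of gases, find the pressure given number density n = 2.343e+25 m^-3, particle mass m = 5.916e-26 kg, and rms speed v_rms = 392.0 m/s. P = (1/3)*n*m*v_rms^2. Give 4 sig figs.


Step 1: v_rms^2 = 392.0^2 = 1.537e+05
Step 2: n*m = 2.343e+25*5.916e-26 = 1.386
Step 3: P = (1/3)*1.386*1.537e+05 = 7.1e+04 Pa

7.1e+04


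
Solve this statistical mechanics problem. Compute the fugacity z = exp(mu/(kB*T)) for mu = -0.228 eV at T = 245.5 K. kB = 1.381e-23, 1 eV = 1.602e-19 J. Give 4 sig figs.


Step 1: Convert mu to Joules: -0.228*1.602e-19 = -3.653e-20 J
Step 2: kB*T = 1.381e-23*245.5 = 3.39e-21 J
Step 3: mu/(kB*T) = -10.77
Step 4: z = exp(-10.77) = 2.095e-05

2.095e-05


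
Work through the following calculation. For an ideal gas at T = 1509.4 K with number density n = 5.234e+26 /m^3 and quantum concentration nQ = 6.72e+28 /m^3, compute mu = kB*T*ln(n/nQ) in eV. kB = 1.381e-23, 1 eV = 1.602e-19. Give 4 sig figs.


Step 1: n/nQ = 5.234e+26/6.72e+28 = 0.007789
Step 2: ln(n/nQ) = -4.855
Step 3: mu = kB*T*ln(n/nQ) = 2.084e-20*-4.855 = -1.012e-19 J
Step 4: Convert to eV: -1.012e-19/1.602e-19 = -0.6317 eV

-0.6317


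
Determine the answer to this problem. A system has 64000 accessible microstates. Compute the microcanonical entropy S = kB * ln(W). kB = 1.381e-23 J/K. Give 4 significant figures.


Step 1: ln(W) = ln(64000) = 11.07
Step 2: S = kB * ln(W) = 1.381e-23 * 11.07
Step 3: S = 1.528e-22 J/K

1.528e-22


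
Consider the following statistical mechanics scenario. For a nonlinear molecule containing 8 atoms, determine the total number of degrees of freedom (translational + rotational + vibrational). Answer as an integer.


Step 1: Translational DOF = 3
Step 2: Rotational DOF (nonlinear) = 3
Step 3: Vibrational DOF = 3*8 - 6 = 18
Step 4: Total = 3 + 3 + 18 = 24

24


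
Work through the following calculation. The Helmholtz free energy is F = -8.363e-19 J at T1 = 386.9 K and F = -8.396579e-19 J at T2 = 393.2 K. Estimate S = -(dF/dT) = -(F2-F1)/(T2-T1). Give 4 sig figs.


Step 1: dF = F2 - F1 = -8.396579e-19 - (-8.363e-19) = -3.3579e-21 J
Step 2: dT = T2 - T1 = 393.2 - 386.9 = 6.3 K
Step 3: S = -dF/dT = -(-3.3579e-21)/6.3 = 5.33e-22 J/K

5.33e-22


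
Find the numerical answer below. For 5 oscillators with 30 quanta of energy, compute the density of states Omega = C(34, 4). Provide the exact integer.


Step 1: Use binomial coefficient C(34, 4)
Step 2: Numerator = 34! / 30!
Step 3: Denominator = 4!
Step 4: Omega = 46376

46376


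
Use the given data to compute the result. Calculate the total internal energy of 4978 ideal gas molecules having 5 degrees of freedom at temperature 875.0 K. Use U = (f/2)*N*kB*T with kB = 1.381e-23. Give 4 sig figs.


Step 1: f/2 = 5/2 = 2.5
Step 2: N*kB*T = 4978*1.381e-23*875.0 = 6.015e-17
Step 3: U = 2.5 * 6.015e-17 = 1.504e-16 J

1.504e-16


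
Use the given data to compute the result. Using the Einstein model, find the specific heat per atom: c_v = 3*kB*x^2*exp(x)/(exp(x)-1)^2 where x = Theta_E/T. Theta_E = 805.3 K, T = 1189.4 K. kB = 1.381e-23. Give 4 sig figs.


Step 1: x = Theta_E/T = 805.3/1189.4 = 0.6771
Step 2: x^2 = 0.4584
Step 3: exp(x) = 1.968
Step 4: c_v = 3*1.381e-23*0.4584*1.968/(1.968-1)^2 = 3.988e-23

3.988e-23


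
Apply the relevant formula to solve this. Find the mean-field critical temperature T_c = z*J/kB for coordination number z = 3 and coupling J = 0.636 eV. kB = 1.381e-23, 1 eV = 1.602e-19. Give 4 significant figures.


Step 1: z*J = 3*0.636 = 1.908 eV
Step 2: Convert to Joules: 1.908*1.602e-19 = 3.057e-19 J
Step 3: T_c = 3.057e-19 / 1.381e-23 = 2.213e+04 K

2.213e+04


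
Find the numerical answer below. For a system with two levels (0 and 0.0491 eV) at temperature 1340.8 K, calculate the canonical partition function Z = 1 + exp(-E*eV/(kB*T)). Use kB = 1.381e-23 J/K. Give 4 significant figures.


Step 1: Compute beta*E = E*eV/(kB*T) = 0.0491*1.602e-19/(1.381e-23*1340.8) = 0.4248
Step 2: exp(-beta*E) = exp(-0.4248) = 0.6539
Step 3: Z = 1 + 0.6539 = 1.654

1.654


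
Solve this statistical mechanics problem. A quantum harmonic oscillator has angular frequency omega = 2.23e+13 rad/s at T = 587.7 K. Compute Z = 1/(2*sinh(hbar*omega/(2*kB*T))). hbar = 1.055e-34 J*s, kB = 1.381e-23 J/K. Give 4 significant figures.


Step 1: Compute x = hbar*omega/(kB*T) = 1.055e-34*2.23e+13/(1.381e-23*587.7) = 0.2899
Step 2: x/2 = 0.1449
Step 3: sinh(x/2) = 0.1454
Step 4: Z = 1/(2*0.1454) = 3.438

3.438


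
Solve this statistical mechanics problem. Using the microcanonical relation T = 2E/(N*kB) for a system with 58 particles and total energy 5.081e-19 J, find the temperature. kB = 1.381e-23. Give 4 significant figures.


Step 1: Numerator = 2*E = 2*5.081e-19 = 1.016e-18 J
Step 2: Denominator = N*kB = 58*1.381e-23 = 8.01e-22
Step 3: T = 1.016e-18 / 8.01e-22 = 1269 K

1269


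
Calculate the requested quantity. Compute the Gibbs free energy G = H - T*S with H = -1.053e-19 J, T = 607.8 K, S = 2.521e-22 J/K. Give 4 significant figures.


Step 1: T*S = 607.8 * 2.521e-22 = 1.532e-19 J
Step 2: G = H - T*S = -1.053e-19 - 1.532e-19
Step 3: G = -2.585e-19 J

-2.585e-19


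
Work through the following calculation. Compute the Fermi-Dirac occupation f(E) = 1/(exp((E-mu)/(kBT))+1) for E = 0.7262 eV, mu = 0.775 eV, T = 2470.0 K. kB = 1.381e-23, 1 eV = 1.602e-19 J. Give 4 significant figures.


Step 1: (E - mu) = 0.7262 - 0.775 = -0.0488 eV
Step 2: Convert: (E-mu)*eV = -7.818e-21 J
Step 3: x = (E-mu)*eV/(kB*T) = -0.2292
Step 4: f = 1/(exp(-0.2292)+1) = 0.557

0.557


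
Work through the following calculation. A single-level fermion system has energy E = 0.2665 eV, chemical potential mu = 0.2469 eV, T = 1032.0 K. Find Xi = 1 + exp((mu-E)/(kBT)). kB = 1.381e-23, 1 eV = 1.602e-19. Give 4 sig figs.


Step 1: (mu - E) = 0.2469 - 0.2665 = -0.0196 eV
Step 2: x = (mu-E)*eV/(kB*T) = -0.0196*1.602e-19/(1.381e-23*1032.0) = -0.2203
Step 3: exp(x) = 0.8023
Step 4: Xi = 1 + 0.8023 = 1.802

1.802


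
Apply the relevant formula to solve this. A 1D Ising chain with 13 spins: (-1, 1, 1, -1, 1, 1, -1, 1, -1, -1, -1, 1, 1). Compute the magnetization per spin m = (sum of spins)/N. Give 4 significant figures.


Step 1: Count up spins (+1): 7, down spins (-1): 6
Step 2: Total magnetization M = 7 - 6 = 1
Step 3: m = M/N = 1/13 = 0.07692

0.07692


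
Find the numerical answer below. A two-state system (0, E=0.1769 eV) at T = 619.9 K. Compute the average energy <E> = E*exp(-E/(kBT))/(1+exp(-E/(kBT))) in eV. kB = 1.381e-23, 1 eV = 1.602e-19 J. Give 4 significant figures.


Step 1: beta*E = 0.1769*1.602e-19/(1.381e-23*619.9) = 3.31
Step 2: exp(-beta*E) = 0.0365
Step 3: <E> = 0.1769*0.0365/(1+0.0365) = 0.00623 eV

0.00623


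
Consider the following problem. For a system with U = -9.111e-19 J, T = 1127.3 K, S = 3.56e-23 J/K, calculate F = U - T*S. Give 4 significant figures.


Step 1: T*S = 1127.3 * 3.56e-23 = 4.013e-20 J
Step 2: F = U - T*S = -9.111e-19 - 4.013e-20
Step 3: F = -9.512e-19 J

-9.512e-19


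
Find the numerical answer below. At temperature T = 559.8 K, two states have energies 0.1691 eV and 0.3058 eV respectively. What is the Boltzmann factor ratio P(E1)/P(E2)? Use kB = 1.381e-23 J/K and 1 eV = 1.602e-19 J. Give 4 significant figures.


Step 1: Compute energy difference dE = E1 - E2 = 0.1691 - 0.3058 = -0.1367 eV
Step 2: Convert to Joules: dE_J = -0.1367 * 1.602e-19 = -2.19e-20 J
Step 3: Compute exponent = -dE_J / (kB * T) = -(-2.19e-20) / (1.381e-23 * 559.8) = 2.833
Step 4: P(E1)/P(E2) = exp(2.833) = 16.99

16.99


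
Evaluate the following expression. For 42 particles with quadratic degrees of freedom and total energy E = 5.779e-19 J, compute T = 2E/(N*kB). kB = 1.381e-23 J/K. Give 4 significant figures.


Step 1: Numerator = 2*E = 2*5.779e-19 = 1.156e-18 J
Step 2: Denominator = N*kB = 42*1.381e-23 = 5.8e-22
Step 3: T = 1.156e-18 / 5.8e-22 = 1993 K

1993


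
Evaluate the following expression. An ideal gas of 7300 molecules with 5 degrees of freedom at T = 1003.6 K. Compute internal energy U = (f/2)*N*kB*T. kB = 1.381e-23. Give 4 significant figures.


Step 1: f/2 = 5/2 = 2.5
Step 2: N*kB*T = 7300*1.381e-23*1003.6 = 1.012e-16
Step 3: U = 2.5 * 1.012e-16 = 2.529e-16 J

2.529e-16


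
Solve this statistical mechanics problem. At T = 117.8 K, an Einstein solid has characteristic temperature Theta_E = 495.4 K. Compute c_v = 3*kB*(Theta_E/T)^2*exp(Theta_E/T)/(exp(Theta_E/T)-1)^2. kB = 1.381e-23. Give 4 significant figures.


Step 1: x = Theta_E/T = 495.4/117.8 = 4.205
Step 2: x^2 = 17.69
Step 3: exp(x) = 67.05
Step 4: c_v = 3*1.381e-23*17.69*67.05/(67.05-1)^2 = 1.126e-23

1.126e-23


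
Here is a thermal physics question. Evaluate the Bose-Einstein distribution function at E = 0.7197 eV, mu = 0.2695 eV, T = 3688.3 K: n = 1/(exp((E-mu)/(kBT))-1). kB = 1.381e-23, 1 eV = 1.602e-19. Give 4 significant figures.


Step 1: (E - mu) = 0.4502 eV
Step 2: x = (E-mu)*eV/(kB*T) = 0.4502*1.602e-19/(1.381e-23*3688.3) = 1.416
Step 3: exp(x) = 4.12
Step 4: n = 1/(exp(x)-1) = 0.3205

0.3205


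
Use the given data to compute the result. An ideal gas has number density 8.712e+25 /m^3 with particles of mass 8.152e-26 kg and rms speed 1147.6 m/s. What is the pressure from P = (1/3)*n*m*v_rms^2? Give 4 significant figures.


Step 1: v_rms^2 = 1147.6^2 = 1.317e+06
Step 2: n*m = 8.712e+25*8.152e-26 = 7.102
Step 3: P = (1/3)*7.102*1.317e+06 = 3.118e+06 Pa

3.118e+06


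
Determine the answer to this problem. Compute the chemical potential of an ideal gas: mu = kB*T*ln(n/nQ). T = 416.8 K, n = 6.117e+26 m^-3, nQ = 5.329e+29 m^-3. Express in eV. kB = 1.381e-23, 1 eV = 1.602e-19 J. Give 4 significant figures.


Step 1: n/nQ = 6.117e+26/5.329e+29 = 0.001148
Step 2: ln(n/nQ) = -6.77
Step 3: mu = kB*T*ln(n/nQ) = 5.756e-21*-6.77 = -3.897e-20 J
Step 4: Convert to eV: -3.897e-20/1.602e-19 = -0.2432 eV

-0.2432


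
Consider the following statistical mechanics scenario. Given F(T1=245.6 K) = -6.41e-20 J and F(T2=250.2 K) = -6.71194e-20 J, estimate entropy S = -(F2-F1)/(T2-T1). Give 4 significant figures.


Step 1: dF = F2 - F1 = -6.71194e-20 - (-6.41e-20) = -3.0194e-21 J
Step 2: dT = T2 - T1 = 250.2 - 245.6 = 4.6 K
Step 3: S = -dF/dT = -(-3.0194e-21)/4.6 = 6.564e-22 J/K

6.564e-22


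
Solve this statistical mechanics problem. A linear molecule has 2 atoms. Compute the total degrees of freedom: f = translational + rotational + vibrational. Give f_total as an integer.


Step 1: Translational DOF = 3
Step 2: Rotational DOF (linear) = 2
Step 3: Vibrational DOF = 3*2 - 5 = 1
Step 4: Total = 3 + 2 + 1 = 6

6


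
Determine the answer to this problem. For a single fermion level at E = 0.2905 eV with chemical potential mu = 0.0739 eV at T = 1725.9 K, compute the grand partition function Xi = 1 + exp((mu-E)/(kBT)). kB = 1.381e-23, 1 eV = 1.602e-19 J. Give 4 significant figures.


Step 1: (mu - E) = 0.0739 - 0.2905 = -0.2166 eV
Step 2: x = (mu-E)*eV/(kB*T) = -0.2166*1.602e-19/(1.381e-23*1725.9) = -1.456
Step 3: exp(x) = 0.2332
Step 4: Xi = 1 + 0.2332 = 1.233

1.233


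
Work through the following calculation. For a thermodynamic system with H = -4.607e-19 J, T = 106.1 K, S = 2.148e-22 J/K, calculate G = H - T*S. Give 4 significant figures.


Step 1: T*S = 106.1 * 2.148e-22 = 2.279e-20 J
Step 2: G = H - T*S = -4.607e-19 - 2.279e-20
Step 3: G = -4.835e-19 J

-4.835e-19


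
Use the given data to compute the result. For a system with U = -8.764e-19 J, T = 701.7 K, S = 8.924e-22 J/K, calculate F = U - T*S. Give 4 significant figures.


Step 1: T*S = 701.7 * 8.924e-22 = 6.262e-19 J
Step 2: F = U - T*S = -8.764e-19 - 6.262e-19
Step 3: F = -1.503e-18 J

-1.503e-18


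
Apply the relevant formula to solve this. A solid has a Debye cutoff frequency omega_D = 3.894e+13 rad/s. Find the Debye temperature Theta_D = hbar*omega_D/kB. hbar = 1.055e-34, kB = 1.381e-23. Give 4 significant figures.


Step 1: hbar*omega_D = 1.055e-34 * 3.894e+13 = 4.108e-21 J
Step 2: Theta_D = 4.108e-21 / 1.381e-23
Step 3: Theta_D = 297.5 K

297.5


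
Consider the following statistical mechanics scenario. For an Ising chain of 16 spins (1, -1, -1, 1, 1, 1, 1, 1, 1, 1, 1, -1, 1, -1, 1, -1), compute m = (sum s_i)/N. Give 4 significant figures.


Step 1: Count up spins (+1): 11, down spins (-1): 5
Step 2: Total magnetization M = 11 - 5 = 6
Step 3: m = M/N = 6/16 = 0.375

0.375


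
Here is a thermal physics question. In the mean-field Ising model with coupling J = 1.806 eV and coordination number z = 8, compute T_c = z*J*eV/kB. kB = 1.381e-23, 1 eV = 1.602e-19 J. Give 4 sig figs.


Step 1: z*J = 8*1.806 = 14.45 eV
Step 2: Convert to Joules: 14.45*1.602e-19 = 2.315e-18 J
Step 3: T_c = 2.315e-18 / 1.381e-23 = 1.676e+05 K

1.676e+05


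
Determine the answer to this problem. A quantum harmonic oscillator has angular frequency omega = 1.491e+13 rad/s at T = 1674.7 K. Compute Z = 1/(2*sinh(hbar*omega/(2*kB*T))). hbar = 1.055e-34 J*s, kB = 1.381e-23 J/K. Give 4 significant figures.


Step 1: Compute x = hbar*omega/(kB*T) = 1.055e-34*1.491e+13/(1.381e-23*1674.7) = 0.06801
Step 2: x/2 = 0.03401
Step 3: sinh(x/2) = 0.03401
Step 4: Z = 1/(2*0.03401) = 14.7

14.7


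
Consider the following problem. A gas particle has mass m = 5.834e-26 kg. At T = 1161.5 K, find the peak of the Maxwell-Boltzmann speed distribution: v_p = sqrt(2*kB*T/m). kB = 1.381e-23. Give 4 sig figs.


Step 1: Numerator = 2*kB*T = 2*1.381e-23*1161.5 = 3.208e-20
Step 2: Ratio = 3.208e-20 / 5.834e-26 = 5.499e+05
Step 3: v_p = sqrt(5.499e+05) = 741.5 m/s

741.5


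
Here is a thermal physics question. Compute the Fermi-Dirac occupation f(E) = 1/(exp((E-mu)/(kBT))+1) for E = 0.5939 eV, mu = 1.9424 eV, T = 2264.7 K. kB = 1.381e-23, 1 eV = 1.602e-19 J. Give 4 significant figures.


Step 1: (E - mu) = 0.5939 - 1.9424 = -1.349 eV
Step 2: Convert: (E-mu)*eV = -2.16e-19 J
Step 3: x = (E-mu)*eV/(kB*T) = -6.907
Step 4: f = 1/(exp(-6.907)+1) = 0.999

0.999


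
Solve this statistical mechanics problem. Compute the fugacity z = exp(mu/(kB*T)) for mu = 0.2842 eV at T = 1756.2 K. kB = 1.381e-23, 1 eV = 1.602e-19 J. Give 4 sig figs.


Step 1: Convert mu to Joules: 0.2842*1.602e-19 = 4.553e-20 J
Step 2: kB*T = 1.381e-23*1756.2 = 2.425e-20 J
Step 3: mu/(kB*T) = 1.877
Step 4: z = exp(1.877) = 6.535

6.535


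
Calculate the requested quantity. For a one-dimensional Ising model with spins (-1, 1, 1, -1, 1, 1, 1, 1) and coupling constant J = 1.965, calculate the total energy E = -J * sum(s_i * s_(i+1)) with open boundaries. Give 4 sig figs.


Step 1: Nearest-neighbor products: -1, 1, -1, -1, 1, 1, 1
Step 2: Sum of products = 1
Step 3: E = -1.965 * 1 = -1.965

-1.965


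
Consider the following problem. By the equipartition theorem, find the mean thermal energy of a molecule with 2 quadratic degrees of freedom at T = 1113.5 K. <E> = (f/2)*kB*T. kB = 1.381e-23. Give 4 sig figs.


Step 1: f/2 = 2/2 = 1
Step 2: kB*T = 1.381e-23 * 1113.5 = 1.538e-20
Step 3: <E> = 1 * 1.538e-20 = 1.538e-20 J

1.538e-20


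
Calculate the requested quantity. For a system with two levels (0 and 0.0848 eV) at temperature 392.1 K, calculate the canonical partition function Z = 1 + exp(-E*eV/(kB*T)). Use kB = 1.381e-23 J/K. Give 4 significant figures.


Step 1: Compute beta*E = E*eV/(kB*T) = 0.0848*1.602e-19/(1.381e-23*392.1) = 2.509
Step 2: exp(-beta*E) = exp(-2.509) = 0.08136
Step 3: Z = 1 + 0.08136 = 1.081

1.081


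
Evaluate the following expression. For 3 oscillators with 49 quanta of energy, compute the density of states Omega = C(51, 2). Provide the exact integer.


Step 1: Use binomial coefficient C(51, 2)
Step 2: Numerator = 51! / 49!
Step 3: Denominator = 2!
Step 4: Omega = 1275

1275


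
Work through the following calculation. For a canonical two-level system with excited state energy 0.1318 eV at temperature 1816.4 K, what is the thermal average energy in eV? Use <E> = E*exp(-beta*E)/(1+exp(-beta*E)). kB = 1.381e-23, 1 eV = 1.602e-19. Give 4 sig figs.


Step 1: beta*E = 0.1318*1.602e-19/(1.381e-23*1816.4) = 0.8417
Step 2: exp(-beta*E) = 0.431
Step 3: <E> = 0.1318*0.431/(1+0.431) = 0.03969 eV

0.03969


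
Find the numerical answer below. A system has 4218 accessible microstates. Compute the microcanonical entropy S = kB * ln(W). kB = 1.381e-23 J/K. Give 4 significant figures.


Step 1: ln(W) = ln(4218) = 8.347
Step 2: S = kB * ln(W) = 1.381e-23 * 8.347
Step 3: S = 1.153e-22 J/K

1.153e-22


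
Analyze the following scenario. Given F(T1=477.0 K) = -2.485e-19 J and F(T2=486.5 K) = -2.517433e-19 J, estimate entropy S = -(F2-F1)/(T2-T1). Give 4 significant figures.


Step 1: dF = F2 - F1 = -2.517433e-19 - (-2.485e-19) = -3.2433e-21 J
Step 2: dT = T2 - T1 = 486.5 - 477.0 = 9.5 K
Step 3: S = -dF/dT = -(-3.2433e-21)/9.5 = 3.414e-22 J/K

3.414e-22


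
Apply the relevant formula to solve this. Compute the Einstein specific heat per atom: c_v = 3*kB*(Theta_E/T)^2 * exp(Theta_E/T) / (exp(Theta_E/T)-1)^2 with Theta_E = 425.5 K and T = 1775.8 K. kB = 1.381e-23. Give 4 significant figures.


Step 1: x = Theta_E/T = 425.5/1775.8 = 0.2396
Step 2: x^2 = 0.05741
Step 3: exp(x) = 1.271
Step 4: c_v = 3*1.381e-23*0.05741*1.271/(1.271-1)^2 = 4.123e-23

4.123e-23


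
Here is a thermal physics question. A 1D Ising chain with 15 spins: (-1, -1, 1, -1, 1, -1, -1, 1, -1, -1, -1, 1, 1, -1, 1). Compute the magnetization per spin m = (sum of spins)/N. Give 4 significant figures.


Step 1: Count up spins (+1): 6, down spins (-1): 9
Step 2: Total magnetization M = 6 - 9 = -3
Step 3: m = M/N = -3/15 = -0.2

-0.2


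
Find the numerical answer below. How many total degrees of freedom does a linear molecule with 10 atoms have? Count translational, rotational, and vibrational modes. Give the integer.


Step 1: Translational DOF = 3
Step 2: Rotational DOF (linear) = 2
Step 3: Vibrational DOF = 3*10 - 5 = 25
Step 4: Total = 3 + 2 + 25 = 30

30


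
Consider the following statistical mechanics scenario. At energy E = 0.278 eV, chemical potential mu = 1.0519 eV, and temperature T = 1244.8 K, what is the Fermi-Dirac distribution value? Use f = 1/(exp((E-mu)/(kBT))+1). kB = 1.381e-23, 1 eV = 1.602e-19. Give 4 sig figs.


Step 1: (E - mu) = 0.278 - 1.0519 = -0.7739 eV
Step 2: Convert: (E-mu)*eV = -1.24e-19 J
Step 3: x = (E-mu)*eV/(kB*T) = -7.212
Step 4: f = 1/(exp(-7.212)+1) = 0.9993

0.9993


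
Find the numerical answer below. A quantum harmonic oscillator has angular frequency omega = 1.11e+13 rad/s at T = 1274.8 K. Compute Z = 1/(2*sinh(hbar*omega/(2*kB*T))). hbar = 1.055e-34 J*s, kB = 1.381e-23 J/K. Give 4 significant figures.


Step 1: Compute x = hbar*omega/(kB*T) = 1.055e-34*1.11e+13/(1.381e-23*1274.8) = 0.06652
Step 2: x/2 = 0.03326
Step 3: sinh(x/2) = 0.03327
Step 4: Z = 1/(2*0.03327) = 15.03

15.03


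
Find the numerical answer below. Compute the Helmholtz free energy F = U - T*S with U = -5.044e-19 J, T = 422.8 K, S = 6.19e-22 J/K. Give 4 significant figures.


Step 1: T*S = 422.8 * 6.19e-22 = 2.617e-19 J
Step 2: F = U - T*S = -5.044e-19 - 2.617e-19
Step 3: F = -7.661e-19 J

-7.661e-19


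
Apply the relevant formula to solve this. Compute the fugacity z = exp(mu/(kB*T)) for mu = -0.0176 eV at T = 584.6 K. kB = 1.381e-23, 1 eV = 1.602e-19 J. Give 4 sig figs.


Step 1: Convert mu to Joules: -0.0176*1.602e-19 = -2.82e-21 J
Step 2: kB*T = 1.381e-23*584.6 = 8.073e-21 J
Step 3: mu/(kB*T) = -0.3492
Step 4: z = exp(-0.3492) = 0.7052

0.7052


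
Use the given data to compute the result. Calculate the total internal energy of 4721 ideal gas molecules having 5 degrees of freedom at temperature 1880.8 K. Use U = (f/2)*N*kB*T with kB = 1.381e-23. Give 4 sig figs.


Step 1: f/2 = 5/2 = 2.5
Step 2: N*kB*T = 4721*1.381e-23*1880.8 = 1.226e-16
Step 3: U = 2.5 * 1.226e-16 = 3.066e-16 J

3.066e-16


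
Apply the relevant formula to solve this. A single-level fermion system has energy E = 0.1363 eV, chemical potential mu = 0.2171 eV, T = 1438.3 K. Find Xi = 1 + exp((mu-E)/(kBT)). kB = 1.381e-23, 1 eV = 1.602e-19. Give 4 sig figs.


Step 1: (mu - E) = 0.2171 - 0.1363 = 0.0808 eV
Step 2: x = (mu-E)*eV/(kB*T) = 0.0808*1.602e-19/(1.381e-23*1438.3) = 0.6517
Step 3: exp(x) = 1.919
Step 4: Xi = 1 + 1.919 = 2.919

2.919


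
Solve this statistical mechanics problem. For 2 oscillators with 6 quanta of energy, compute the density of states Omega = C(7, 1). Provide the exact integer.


Step 1: Use binomial coefficient C(7, 1)
Step 2: Numerator = 7! / 6!
Step 3: Denominator = 1!
Step 4: Omega = 7

7


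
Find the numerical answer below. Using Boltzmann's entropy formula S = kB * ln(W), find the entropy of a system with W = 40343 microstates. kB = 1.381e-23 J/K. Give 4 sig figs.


Step 1: ln(W) = ln(40343) = 10.61
Step 2: S = kB * ln(W) = 1.381e-23 * 10.61
Step 3: S = 1.465e-22 J/K

1.465e-22


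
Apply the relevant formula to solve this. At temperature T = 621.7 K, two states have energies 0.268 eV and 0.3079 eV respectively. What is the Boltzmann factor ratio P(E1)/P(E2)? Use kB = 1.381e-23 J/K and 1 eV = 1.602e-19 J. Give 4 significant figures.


Step 1: Compute energy difference dE = E1 - E2 = 0.268 - 0.3079 = -0.0399 eV
Step 2: Convert to Joules: dE_J = -0.0399 * 1.602e-19 = -6.392e-21 J
Step 3: Compute exponent = -dE_J / (kB * T) = -(-6.392e-21) / (1.381e-23 * 621.7) = 0.7445
Step 4: P(E1)/P(E2) = exp(0.7445) = 2.105

2.105


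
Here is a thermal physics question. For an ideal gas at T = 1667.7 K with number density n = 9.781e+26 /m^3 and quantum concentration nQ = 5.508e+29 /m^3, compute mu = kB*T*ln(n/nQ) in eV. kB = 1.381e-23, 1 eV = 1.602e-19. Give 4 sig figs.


Step 1: n/nQ = 9.781e+26/5.508e+29 = 0.001776
Step 2: ln(n/nQ) = -6.334
Step 3: mu = kB*T*ln(n/nQ) = 2.303e-20*-6.334 = -1.459e-19 J
Step 4: Convert to eV: -1.459e-19/1.602e-19 = -0.9105 eV

-0.9105


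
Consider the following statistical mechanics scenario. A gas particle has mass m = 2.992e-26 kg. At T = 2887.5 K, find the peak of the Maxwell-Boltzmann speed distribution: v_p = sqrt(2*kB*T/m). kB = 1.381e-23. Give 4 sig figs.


Step 1: Numerator = 2*kB*T = 2*1.381e-23*2887.5 = 7.975e-20
Step 2: Ratio = 7.975e-20 / 2.992e-26 = 2.666e+06
Step 3: v_p = sqrt(2.666e+06) = 1633 m/s

1633


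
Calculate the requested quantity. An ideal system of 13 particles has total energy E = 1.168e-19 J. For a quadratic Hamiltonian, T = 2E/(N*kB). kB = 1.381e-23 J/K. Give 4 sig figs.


Step 1: Numerator = 2*E = 2*1.168e-19 = 2.336e-19 J
Step 2: Denominator = N*kB = 13*1.381e-23 = 1.795e-22
Step 3: T = 2.336e-19 / 1.795e-22 = 1301 K

1301


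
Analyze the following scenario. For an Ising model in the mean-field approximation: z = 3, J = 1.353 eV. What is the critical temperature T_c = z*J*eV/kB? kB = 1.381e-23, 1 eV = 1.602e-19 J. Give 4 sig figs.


Step 1: z*J = 3*1.353 = 4.059 eV
Step 2: Convert to Joules: 4.059*1.602e-19 = 6.503e-19 J
Step 3: T_c = 6.503e-19 / 1.381e-23 = 4.709e+04 K

4.709e+04


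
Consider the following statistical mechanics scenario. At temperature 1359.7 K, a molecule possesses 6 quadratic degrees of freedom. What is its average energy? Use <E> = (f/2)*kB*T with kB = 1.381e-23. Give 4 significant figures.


Step 1: f/2 = 6/2 = 3
Step 2: kB*T = 1.381e-23 * 1359.7 = 1.878e-20
Step 3: <E> = 3 * 1.878e-20 = 5.633e-20 J

5.633e-20


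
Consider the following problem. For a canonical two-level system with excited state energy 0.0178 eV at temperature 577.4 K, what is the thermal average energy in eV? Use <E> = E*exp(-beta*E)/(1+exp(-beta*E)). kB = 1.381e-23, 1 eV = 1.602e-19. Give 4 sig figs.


Step 1: beta*E = 0.0178*1.602e-19/(1.381e-23*577.4) = 0.3576
Step 2: exp(-beta*E) = 0.6993
Step 3: <E> = 0.0178*0.6993/(1+0.6993) = 0.007325 eV

0.007325


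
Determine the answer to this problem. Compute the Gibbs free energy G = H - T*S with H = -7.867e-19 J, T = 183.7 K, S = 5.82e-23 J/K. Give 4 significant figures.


Step 1: T*S = 183.7 * 5.82e-23 = 1.069e-20 J
Step 2: G = H - T*S = -7.867e-19 - 1.069e-20
Step 3: G = -7.974e-19 J

-7.974e-19


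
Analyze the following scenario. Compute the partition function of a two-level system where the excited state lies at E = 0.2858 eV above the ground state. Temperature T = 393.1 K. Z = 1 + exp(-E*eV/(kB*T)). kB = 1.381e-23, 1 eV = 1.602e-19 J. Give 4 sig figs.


Step 1: Compute beta*E = E*eV/(kB*T) = 0.2858*1.602e-19/(1.381e-23*393.1) = 8.434
Step 2: exp(-beta*E) = exp(-8.434) = 0.0002174
Step 3: Z = 1 + 0.0002174 = 1

1


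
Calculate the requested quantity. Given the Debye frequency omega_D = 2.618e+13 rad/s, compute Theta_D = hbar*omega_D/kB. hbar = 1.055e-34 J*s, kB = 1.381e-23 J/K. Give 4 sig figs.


Step 1: hbar*omega_D = 1.055e-34 * 2.618e+13 = 2.762e-21 J
Step 2: Theta_D = 2.762e-21 / 1.381e-23
Step 3: Theta_D = 200 K

200


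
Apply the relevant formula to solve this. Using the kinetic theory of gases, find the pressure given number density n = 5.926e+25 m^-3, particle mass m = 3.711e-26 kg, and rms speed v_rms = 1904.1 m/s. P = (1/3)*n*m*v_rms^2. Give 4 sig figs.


Step 1: v_rms^2 = 1904.1^2 = 3.626e+06
Step 2: n*m = 5.926e+25*3.711e-26 = 2.199
Step 3: P = (1/3)*2.199*3.626e+06 = 2.658e+06 Pa

2.658e+06


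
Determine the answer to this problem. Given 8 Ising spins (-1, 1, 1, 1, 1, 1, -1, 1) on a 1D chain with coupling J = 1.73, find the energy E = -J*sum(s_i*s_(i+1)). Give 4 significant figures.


Step 1: Nearest-neighbor products: -1, 1, 1, 1, 1, -1, -1
Step 2: Sum of products = 1
Step 3: E = -1.73 * 1 = -1.73

-1.73


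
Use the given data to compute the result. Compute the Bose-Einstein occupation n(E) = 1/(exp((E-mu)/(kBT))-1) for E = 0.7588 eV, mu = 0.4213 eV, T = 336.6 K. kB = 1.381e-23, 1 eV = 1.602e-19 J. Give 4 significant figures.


Step 1: (E - mu) = 0.3375 eV
Step 2: x = (E-mu)*eV/(kB*T) = 0.3375*1.602e-19/(1.381e-23*336.6) = 11.63
Step 3: exp(x) = 1.126e+05
Step 4: n = 1/(exp(x)-1) = 8.884e-06

8.884e-06


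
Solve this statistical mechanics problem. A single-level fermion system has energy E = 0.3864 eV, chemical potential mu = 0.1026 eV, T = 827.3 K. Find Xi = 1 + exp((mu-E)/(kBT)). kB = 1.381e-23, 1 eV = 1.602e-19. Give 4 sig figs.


Step 1: (mu - E) = 0.1026 - 0.3864 = -0.2838 eV
Step 2: x = (mu-E)*eV/(kB*T) = -0.2838*1.602e-19/(1.381e-23*827.3) = -3.979
Step 3: exp(x) = 0.0187
Step 4: Xi = 1 + 0.0187 = 1.019

1.019


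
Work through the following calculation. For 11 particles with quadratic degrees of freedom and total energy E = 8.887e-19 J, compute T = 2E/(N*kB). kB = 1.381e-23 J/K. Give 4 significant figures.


Step 1: Numerator = 2*E = 2*8.887e-19 = 1.777e-18 J
Step 2: Denominator = N*kB = 11*1.381e-23 = 1.519e-22
Step 3: T = 1.777e-18 / 1.519e-22 = 1.17e+04 K

1.17e+04


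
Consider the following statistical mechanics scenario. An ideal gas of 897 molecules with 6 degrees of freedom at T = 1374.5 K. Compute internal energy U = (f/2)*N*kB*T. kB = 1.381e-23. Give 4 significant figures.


Step 1: f/2 = 6/2 = 3.0
Step 2: N*kB*T = 897*1.381e-23*1374.5 = 1.703e-17
Step 3: U = 3.0 * 1.703e-17 = 5.108e-17 J

5.108e-17


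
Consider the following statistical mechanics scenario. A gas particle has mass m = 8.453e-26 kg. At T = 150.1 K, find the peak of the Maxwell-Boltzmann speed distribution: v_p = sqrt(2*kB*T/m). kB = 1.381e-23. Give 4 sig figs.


Step 1: Numerator = 2*kB*T = 2*1.381e-23*150.1 = 4.146e-21
Step 2: Ratio = 4.146e-21 / 8.453e-26 = 4.904e+04
Step 3: v_p = sqrt(4.904e+04) = 221.5 m/s

221.5


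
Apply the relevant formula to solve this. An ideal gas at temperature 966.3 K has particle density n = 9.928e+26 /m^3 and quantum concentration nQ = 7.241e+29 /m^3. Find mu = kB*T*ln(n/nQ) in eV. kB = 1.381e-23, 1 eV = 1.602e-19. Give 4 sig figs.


Step 1: n/nQ = 9.928e+26/7.241e+29 = 0.001371
Step 2: ln(n/nQ) = -6.592
Step 3: mu = kB*T*ln(n/nQ) = 1.334e-20*-6.592 = -8.797e-20 J
Step 4: Convert to eV: -8.797e-20/1.602e-19 = -0.5491 eV

-0.5491


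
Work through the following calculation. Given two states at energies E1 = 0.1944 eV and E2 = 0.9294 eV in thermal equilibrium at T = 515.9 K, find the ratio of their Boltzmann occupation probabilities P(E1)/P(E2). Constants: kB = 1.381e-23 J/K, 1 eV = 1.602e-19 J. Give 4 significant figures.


Step 1: Compute energy difference dE = E1 - E2 = 0.1944 - 0.9294 = -0.735 eV
Step 2: Convert to Joules: dE_J = -0.735 * 1.602e-19 = -1.177e-19 J
Step 3: Compute exponent = -dE_J / (kB * T) = -(-1.177e-19) / (1.381e-23 * 515.9) = 16.53
Step 4: P(E1)/P(E2) = exp(16.53) = 1.505e+07

1.505e+07


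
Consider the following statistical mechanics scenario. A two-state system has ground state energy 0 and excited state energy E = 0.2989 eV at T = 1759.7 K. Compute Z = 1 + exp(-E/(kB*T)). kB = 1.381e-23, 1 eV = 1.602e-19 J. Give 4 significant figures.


Step 1: Compute beta*E = E*eV/(kB*T) = 0.2989*1.602e-19/(1.381e-23*1759.7) = 1.97
Step 2: exp(-beta*E) = exp(-1.97) = 0.1394
Step 3: Z = 1 + 0.1394 = 1.139

1.139


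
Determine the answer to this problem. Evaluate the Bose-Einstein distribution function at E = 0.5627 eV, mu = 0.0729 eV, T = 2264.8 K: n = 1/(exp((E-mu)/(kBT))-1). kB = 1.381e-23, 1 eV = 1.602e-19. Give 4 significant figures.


Step 1: (E - mu) = 0.4898 eV
Step 2: x = (E-mu)*eV/(kB*T) = 0.4898*1.602e-19/(1.381e-23*2264.8) = 2.509
Step 3: exp(x) = 12.29
Step 4: n = 1/(exp(x)-1) = 0.08858

0.08858


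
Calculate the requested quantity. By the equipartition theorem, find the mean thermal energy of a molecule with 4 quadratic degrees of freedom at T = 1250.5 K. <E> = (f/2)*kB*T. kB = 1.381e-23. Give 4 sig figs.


Step 1: f/2 = 4/2 = 2
Step 2: kB*T = 1.381e-23 * 1250.5 = 1.727e-20
Step 3: <E> = 2 * 1.727e-20 = 3.454e-20 J

3.454e-20


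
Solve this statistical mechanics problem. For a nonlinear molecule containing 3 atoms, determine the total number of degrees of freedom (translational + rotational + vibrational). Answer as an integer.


Step 1: Translational DOF = 3
Step 2: Rotational DOF (nonlinear) = 3
Step 3: Vibrational DOF = 3*3 - 6 = 3
Step 4: Total = 3 + 3 + 3 = 9

9


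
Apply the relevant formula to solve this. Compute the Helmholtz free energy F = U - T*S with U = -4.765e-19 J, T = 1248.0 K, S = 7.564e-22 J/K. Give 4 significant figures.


Step 1: T*S = 1248.0 * 7.564e-22 = 9.44e-19 J
Step 2: F = U - T*S = -4.765e-19 - 9.44e-19
Step 3: F = -1.42e-18 J

-1.42e-18


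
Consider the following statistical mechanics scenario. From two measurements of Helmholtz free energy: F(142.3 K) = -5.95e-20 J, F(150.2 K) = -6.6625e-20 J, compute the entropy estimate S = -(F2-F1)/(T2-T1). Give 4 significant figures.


Step 1: dF = F2 - F1 = -6.6625e-20 - (-5.95e-20) = -7.125e-21 J
Step 2: dT = T2 - T1 = 150.2 - 142.3 = 7.9 K
Step 3: S = -dF/dT = -(-7.125e-21)/7.9 = 9.019e-22 J/K

9.019e-22


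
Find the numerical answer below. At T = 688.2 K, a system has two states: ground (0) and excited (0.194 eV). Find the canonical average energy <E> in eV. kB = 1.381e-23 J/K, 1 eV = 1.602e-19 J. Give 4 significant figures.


Step 1: beta*E = 0.194*1.602e-19/(1.381e-23*688.2) = 3.27
Step 2: exp(-beta*E) = 0.038
Step 3: <E> = 0.194*0.038/(1+0.038) = 0.007103 eV

0.007103


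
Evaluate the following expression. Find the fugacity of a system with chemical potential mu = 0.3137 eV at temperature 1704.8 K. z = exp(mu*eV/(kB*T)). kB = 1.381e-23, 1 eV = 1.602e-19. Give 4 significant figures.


Step 1: Convert mu to Joules: 0.3137*1.602e-19 = 5.025e-20 J
Step 2: kB*T = 1.381e-23*1704.8 = 2.354e-20 J
Step 3: mu/(kB*T) = 2.135
Step 4: z = exp(2.135) = 8.453

8.453


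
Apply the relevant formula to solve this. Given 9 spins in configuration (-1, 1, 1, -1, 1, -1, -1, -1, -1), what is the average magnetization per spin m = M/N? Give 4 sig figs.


Step 1: Count up spins (+1): 3, down spins (-1): 6
Step 2: Total magnetization M = 3 - 6 = -3
Step 3: m = M/N = -3/9 = -0.3333

-0.3333


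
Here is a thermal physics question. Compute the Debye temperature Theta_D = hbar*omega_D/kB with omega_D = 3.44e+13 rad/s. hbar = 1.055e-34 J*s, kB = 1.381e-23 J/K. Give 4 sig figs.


Step 1: hbar*omega_D = 1.055e-34 * 3.44e+13 = 3.629e-21 J
Step 2: Theta_D = 3.629e-21 / 1.381e-23
Step 3: Theta_D = 262.8 K

262.8


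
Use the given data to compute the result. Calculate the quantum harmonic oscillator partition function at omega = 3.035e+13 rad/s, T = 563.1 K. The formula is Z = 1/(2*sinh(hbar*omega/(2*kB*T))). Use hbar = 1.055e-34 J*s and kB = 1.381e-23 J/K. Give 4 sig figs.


Step 1: Compute x = hbar*omega/(kB*T) = 1.055e-34*3.035e+13/(1.381e-23*563.1) = 0.4117
Step 2: x/2 = 0.2059
Step 3: sinh(x/2) = 0.2073
Step 4: Z = 1/(2*0.2073) = 2.412

2.412


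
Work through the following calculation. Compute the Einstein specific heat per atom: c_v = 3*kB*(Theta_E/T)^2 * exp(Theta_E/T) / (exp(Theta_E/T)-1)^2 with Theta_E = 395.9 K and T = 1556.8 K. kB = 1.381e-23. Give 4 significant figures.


Step 1: x = Theta_E/T = 395.9/1556.8 = 0.2543
Step 2: x^2 = 0.06467
Step 3: exp(x) = 1.29
Step 4: c_v = 3*1.381e-23*0.06467*1.29/(1.29-1)^2 = 4.121e-23

4.121e-23


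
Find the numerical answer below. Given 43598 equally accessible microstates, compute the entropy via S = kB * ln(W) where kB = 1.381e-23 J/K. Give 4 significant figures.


Step 1: ln(W) = ln(43598) = 10.68
Step 2: S = kB * ln(W) = 1.381e-23 * 10.68
Step 3: S = 1.475e-22 J/K

1.475e-22


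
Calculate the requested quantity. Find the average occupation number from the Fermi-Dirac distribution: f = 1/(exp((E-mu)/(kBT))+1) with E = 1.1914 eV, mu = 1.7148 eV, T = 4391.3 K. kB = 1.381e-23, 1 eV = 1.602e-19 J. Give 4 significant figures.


Step 1: (E - mu) = 1.1914 - 1.7148 = -0.5234 eV
Step 2: Convert: (E-mu)*eV = -8.385e-20 J
Step 3: x = (E-mu)*eV/(kB*T) = -1.383
Step 4: f = 1/(exp(-1.383)+1) = 0.7994

0.7994


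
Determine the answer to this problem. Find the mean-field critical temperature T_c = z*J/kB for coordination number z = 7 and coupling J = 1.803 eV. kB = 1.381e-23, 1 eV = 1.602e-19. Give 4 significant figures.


Step 1: z*J = 7*1.803 = 12.62 eV
Step 2: Convert to Joules: 12.62*1.602e-19 = 2.022e-18 J
Step 3: T_c = 2.022e-18 / 1.381e-23 = 1.464e+05 K

1.464e+05


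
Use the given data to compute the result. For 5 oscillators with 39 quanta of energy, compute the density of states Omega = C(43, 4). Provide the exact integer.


Step 1: Use binomial coefficient C(43, 4)
Step 2: Numerator = 43! / 39!
Step 3: Denominator = 4!
Step 4: Omega = 123410

123410


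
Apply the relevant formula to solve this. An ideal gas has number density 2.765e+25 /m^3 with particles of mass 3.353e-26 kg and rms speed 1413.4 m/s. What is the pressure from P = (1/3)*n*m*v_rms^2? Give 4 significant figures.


Step 1: v_rms^2 = 1413.4^2 = 1.998e+06
Step 2: n*m = 2.765e+25*3.353e-26 = 0.9271
Step 3: P = (1/3)*0.9271*1.998e+06 = 6.174e+05 Pa

6.174e+05


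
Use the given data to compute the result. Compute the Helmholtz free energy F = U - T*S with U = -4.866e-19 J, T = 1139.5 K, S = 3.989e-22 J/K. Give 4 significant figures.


Step 1: T*S = 1139.5 * 3.989e-22 = 4.545e-19 J
Step 2: F = U - T*S = -4.866e-19 - 4.545e-19
Step 3: F = -9.411e-19 J

-9.411e-19


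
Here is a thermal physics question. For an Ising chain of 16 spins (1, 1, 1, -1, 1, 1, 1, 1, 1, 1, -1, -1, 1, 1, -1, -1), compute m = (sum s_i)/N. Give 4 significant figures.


Step 1: Count up spins (+1): 11, down spins (-1): 5
Step 2: Total magnetization M = 11 - 5 = 6
Step 3: m = M/N = 6/16 = 0.375

0.375


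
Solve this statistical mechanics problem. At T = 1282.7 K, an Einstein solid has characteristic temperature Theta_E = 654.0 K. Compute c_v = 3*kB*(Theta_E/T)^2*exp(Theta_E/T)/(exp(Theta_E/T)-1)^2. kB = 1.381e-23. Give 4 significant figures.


Step 1: x = Theta_E/T = 654.0/1282.7 = 0.5099
Step 2: x^2 = 0.26
Step 3: exp(x) = 1.665
Step 4: c_v = 3*1.381e-23*0.26*1.665/(1.665-1)^2 = 4.054e-23

4.054e-23


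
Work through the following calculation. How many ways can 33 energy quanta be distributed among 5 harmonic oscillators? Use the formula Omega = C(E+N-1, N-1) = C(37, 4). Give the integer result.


Step 1: Use binomial coefficient C(37, 4)
Step 2: Numerator = 37! / 33!
Step 3: Denominator = 4!
Step 4: Omega = 66045

66045


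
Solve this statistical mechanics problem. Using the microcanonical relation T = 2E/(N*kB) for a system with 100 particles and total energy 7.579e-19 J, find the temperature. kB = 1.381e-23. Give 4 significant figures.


Step 1: Numerator = 2*E = 2*7.579e-19 = 1.516e-18 J
Step 2: Denominator = N*kB = 100*1.381e-23 = 1.381e-21
Step 3: T = 1.516e-18 / 1.381e-21 = 1098 K

1098


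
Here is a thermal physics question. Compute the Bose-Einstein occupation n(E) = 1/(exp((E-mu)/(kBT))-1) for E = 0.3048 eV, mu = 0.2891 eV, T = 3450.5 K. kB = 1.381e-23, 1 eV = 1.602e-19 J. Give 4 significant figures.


Step 1: (E - mu) = 0.0157 eV
Step 2: x = (E-mu)*eV/(kB*T) = 0.0157*1.602e-19/(1.381e-23*3450.5) = 0.05278
Step 3: exp(x) = 1.054
Step 4: n = 1/(exp(x)-1) = 18.45

18.45


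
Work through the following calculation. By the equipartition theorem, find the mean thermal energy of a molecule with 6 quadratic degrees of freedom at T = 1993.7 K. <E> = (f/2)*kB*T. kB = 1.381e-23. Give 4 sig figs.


Step 1: f/2 = 6/2 = 3
Step 2: kB*T = 1.381e-23 * 1993.7 = 2.753e-20
Step 3: <E> = 3 * 2.753e-20 = 8.26e-20 J

8.26e-20


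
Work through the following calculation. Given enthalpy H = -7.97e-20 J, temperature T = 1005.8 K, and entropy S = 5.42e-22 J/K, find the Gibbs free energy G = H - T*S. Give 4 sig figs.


Step 1: T*S = 1005.8 * 5.42e-22 = 5.451e-19 J
Step 2: G = H - T*S = -7.97e-20 - 5.451e-19
Step 3: G = -6.248e-19 J

-6.248e-19


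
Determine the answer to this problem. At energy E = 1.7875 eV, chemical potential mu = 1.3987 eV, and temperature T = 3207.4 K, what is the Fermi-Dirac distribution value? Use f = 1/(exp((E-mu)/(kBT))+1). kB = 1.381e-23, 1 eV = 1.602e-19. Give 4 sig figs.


Step 1: (E - mu) = 1.7875 - 1.3987 = 0.3888 eV
Step 2: Convert: (E-mu)*eV = 6.229e-20 J
Step 3: x = (E-mu)*eV/(kB*T) = 1.406
Step 4: f = 1/(exp(1.406)+1) = 0.1968

0.1968


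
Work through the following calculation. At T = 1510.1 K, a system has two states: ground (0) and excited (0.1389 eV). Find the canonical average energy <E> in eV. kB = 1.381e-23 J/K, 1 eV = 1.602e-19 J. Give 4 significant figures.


Step 1: beta*E = 0.1389*1.602e-19/(1.381e-23*1510.1) = 1.067
Step 2: exp(-beta*E) = 0.344
Step 3: <E> = 0.1389*0.344/(1+0.344) = 0.03555 eV

0.03555


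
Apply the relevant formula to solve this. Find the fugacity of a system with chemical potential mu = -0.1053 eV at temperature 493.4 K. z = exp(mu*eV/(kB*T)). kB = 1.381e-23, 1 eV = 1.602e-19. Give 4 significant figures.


Step 1: Convert mu to Joules: -0.1053*1.602e-19 = -1.687e-20 J
Step 2: kB*T = 1.381e-23*493.4 = 6.814e-21 J
Step 3: mu/(kB*T) = -2.476
Step 4: z = exp(-2.476) = 0.0841

0.0841


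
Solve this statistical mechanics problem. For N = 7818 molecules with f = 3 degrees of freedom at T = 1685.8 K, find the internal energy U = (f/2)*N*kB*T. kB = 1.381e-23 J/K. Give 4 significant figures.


Step 1: f/2 = 3/2 = 1.5
Step 2: N*kB*T = 7818*1.381e-23*1685.8 = 1.82e-16
Step 3: U = 1.5 * 1.82e-16 = 2.73e-16 J

2.73e-16


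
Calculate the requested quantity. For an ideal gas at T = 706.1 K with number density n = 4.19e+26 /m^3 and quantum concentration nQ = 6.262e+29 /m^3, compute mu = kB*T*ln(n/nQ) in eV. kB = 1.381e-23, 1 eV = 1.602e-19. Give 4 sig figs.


Step 1: n/nQ = 4.19e+26/6.262e+29 = 0.0006691
Step 2: ln(n/nQ) = -7.31
Step 3: mu = kB*T*ln(n/nQ) = 9.751e-21*-7.31 = -7.128e-20 J
Step 4: Convert to eV: -7.128e-20/1.602e-19 = -0.4449 eV

-0.4449


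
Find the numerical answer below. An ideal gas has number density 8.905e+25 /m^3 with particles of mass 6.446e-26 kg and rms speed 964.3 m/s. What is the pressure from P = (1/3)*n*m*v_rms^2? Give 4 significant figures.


Step 1: v_rms^2 = 964.3^2 = 9.299e+05
Step 2: n*m = 8.905e+25*6.446e-26 = 5.74
Step 3: P = (1/3)*5.74*9.299e+05 = 1.779e+06 Pa

1.779e+06
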